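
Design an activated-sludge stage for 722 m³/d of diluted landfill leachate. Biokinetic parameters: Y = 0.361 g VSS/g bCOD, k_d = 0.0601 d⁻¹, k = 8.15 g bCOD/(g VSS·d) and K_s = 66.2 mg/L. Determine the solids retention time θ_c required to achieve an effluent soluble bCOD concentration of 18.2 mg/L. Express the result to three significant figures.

θ_c ≈ 1.74 d

At the target effluent, Y k S/(K_s+S) = 0.361×8.15×18.2/84.40 = 0.6344 d⁻¹.
1/θ_c = 0.6344 − 0.0601 = 0.5743 d⁻¹, so θ_c = 1.741 d.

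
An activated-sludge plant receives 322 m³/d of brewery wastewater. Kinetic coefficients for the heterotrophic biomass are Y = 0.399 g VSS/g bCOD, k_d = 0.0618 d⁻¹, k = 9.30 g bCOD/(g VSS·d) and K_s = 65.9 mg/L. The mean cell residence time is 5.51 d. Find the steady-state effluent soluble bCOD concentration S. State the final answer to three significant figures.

S ≈ 4.62 mg/L

From the Monod/SRT balance for a CMAS, S = K_s·(1+k_d θ_c)/[θ_c·(Y k − k_d) − 1] = 65.9 × (1 + 0.0618 × 5.51) / [5.51 × (0.399 × 9.30 − 0.0618) − 1] = 88.34 / 19.11 = 4.624 mg/L.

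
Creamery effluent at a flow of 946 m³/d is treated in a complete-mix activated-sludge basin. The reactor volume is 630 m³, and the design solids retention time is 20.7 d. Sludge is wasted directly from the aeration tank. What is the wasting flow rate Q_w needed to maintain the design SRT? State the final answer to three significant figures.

For wasting at MLVSS concentration, Q_w = V/θ_c = 630.0/20.7 = 30.43 m³/d.

Q_w ≈ 30.4 m³/d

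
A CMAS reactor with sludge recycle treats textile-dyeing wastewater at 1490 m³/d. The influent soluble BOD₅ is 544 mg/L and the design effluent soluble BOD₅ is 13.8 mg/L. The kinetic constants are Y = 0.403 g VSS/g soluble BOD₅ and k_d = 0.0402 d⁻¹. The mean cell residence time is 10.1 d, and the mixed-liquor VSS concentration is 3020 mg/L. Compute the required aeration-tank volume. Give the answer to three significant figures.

From the SRT design equation V = Y Q (S₀−S) θ_c / [X (1 + k_d θ_c)] = 0.403 × 1490 × (544 − 13.8) × 10.1 / [3020 × (1 + 0.0402 × 10.1)] = 3.22×10^6 / 4246 = 757.3 m³.

V ≈ 757 m³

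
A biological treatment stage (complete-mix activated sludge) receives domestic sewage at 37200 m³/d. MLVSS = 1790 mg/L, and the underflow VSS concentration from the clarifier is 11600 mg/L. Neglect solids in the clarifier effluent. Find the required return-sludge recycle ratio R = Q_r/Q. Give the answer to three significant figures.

R ≈ 0.182

Mass balance around the secondary clarifier (neglecting effluent solids): R = X / (X_r − X) = 1790 / (11600 − 1790) = 0.1825.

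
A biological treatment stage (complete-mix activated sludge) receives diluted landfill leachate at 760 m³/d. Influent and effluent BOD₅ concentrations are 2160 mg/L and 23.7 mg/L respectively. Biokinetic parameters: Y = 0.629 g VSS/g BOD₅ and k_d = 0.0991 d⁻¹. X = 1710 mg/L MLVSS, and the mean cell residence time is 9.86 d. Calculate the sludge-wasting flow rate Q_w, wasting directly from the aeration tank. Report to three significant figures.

Q_w ≈ 302 m³/d

Steady-state biomass mass balance: V·X·(1 + k_d·θ_c) = Y·Q·(S₀ − S)·θ_c, so V = 0.629 × 760 × (2160 − 23.7) × 9.86 / [1710 × (1 + 0.0991 × 9.86)] = 1.01×10^7 / 3381 = 2978 m³.
Wasting from the aeration tank: Q_w = V / θ_c = 2978 / 9.86 = 302.1 m³/d.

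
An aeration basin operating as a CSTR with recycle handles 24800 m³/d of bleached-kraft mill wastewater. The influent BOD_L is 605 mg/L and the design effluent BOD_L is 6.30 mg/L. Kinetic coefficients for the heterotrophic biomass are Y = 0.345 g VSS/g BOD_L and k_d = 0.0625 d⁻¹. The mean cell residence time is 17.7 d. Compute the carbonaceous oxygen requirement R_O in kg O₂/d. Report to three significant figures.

Observed yield with endogenous decay: Y_obs = Y / (1 + k_d·θ_c) = 0.345 / (1 + 0.0625 × 17.7) = 0.345 / 2.106 = 0.1638 g VSS/g BOD_L.
Q·(S₀ − S) = 24800 × (605 − 6.30) × 10⁻³ = 14848 kg/d removed.
Biomass synthesised: P_X = Y_obs × 14848 = 2432 kg VSS/d.
Carbonaceous O₂ demand = substrate oxidised − cell-mass equivalent = 14848 − 1.42 × 2432 = 11394 kg O₂/d.

R_O ≈ 11400 kg O₂/d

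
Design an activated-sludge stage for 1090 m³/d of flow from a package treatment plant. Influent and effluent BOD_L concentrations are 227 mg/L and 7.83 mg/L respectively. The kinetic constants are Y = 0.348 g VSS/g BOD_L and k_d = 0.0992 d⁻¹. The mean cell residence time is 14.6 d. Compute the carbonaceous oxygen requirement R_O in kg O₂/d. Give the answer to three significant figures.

Correct the yield for decay: Y_obs = Y/(1 + k_d θ_c) = 0.348 / (1 + 0.0992 × 14.6) = 0.348 / 2.448 = 0.1421.
Mass of BOD_L removed per day: Q(S₀ − S) = 1090 × 219.2 g/m³ = 238.9 kg/d.
Biomass synthesised: P_X = Y_obs × 238.9 = 33.96 kg VSS/d.
R_O = Q·ΔS − 1.42 P_X = 238.9 − 48.22 = 190.7 kg O₂/d.

R_O ≈ 191 kg O₂/d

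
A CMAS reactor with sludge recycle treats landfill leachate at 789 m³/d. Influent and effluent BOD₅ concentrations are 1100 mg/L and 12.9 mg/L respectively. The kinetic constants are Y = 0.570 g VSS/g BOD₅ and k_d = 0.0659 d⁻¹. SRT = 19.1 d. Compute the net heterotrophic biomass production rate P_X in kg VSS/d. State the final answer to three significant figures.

Y_obs = Y / (1 + k_d θ_c) = 0.570 / (1 + 0.0659 × 19.1) = 0.570 / 2.259 = 0.2524.
ΔS = 1100 − 12.9 = 1087 mg/L, so the substrate removal rate is 789 × 1087/1000 = 857.7 kg BOD₅/d.
Net biomass production P_X = Y_obs × Q·(S₀ − S) = 0.2524 × 857.7 = 216.5 kg VSS/d.

P_X ≈ 216 kg VSS/d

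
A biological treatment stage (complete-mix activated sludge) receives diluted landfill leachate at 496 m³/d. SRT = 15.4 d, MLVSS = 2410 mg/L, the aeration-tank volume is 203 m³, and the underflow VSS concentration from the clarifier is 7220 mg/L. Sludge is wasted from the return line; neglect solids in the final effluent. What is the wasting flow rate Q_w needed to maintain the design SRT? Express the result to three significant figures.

Q_w ≈ 4.40 m³/d

θ_c = V·X/(Q_w·X_r) when wasting from the recycle, so Q_w = V·X/(θ_c·X_r) = 203.0 × 2410 / (15.4 × 7220) = 4.400 m³/d.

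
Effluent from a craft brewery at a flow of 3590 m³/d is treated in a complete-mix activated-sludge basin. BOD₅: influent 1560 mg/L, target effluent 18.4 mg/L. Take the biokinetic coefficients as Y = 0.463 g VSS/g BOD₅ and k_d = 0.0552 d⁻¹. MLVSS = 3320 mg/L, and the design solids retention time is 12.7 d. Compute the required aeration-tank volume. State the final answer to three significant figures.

Steady-state biomass mass balance: V·X·(1 + k_d·θ_c) = Y·Q·(S₀ − S)·θ_c, so V = 0.463 × 3590 × (1560 − 18.4) × 12.7 / [3320 × (1 + 0.0552 × 12.7)] = 3.25×10^7 / 5647 = 5762 m³.

V ≈ 5760 m³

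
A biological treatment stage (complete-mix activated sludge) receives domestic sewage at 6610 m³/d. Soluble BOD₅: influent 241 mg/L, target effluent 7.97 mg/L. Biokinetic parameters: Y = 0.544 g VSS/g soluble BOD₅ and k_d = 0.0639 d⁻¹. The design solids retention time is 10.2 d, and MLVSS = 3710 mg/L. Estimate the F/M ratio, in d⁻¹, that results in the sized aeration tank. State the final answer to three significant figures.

Rearranging the biomass balance for a CMAS with decay, V = Y·Q·ΔS·θ_c / [X·(1+k_d θ_c)] = 0.544 × 6610 × (241 − 7.97) × 10.2 / [3710 × (1 + 0.0639 × 10.2)] = 8.55×10^6 / 6128 = 1395 m³.
F/M = applied load / biomass = Q·S₀/(V·X) = 6610 × 241 / (1395 × 3710) = 0.3079 d⁻¹.

F/M ≈ 0.308 d⁻¹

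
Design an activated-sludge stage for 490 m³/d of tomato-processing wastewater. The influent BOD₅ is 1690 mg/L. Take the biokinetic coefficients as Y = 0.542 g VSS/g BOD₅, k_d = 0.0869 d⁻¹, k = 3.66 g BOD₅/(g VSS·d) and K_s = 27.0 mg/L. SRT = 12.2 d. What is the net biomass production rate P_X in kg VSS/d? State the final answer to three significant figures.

For a completely mixed reactor with recycle the Lawrence–McCarty relation gives S = K_s·(1 + k_d·θ_c) / [θ_c·(Y·k − k_d) − 1] = 27.0 × (1 + 0.0869 × 12.2) / [12.2 × (0.542 × 3.66 − 0.0869) − 1] = 55.62 / 22.14 = 2.512 mg/L.
Observed yield with endogenous decay: Y_obs = Y / (1 + k_d·θ_c) = 0.542 / (1 + 0.0869 × 12.2) = 0.542 / 2.060 = 0.2631 g VSS/g BOD₅.
Mass of BOD₅ removed per day: Q(S₀ − S) = 490 × 1687 g/m³ = 826.9 kg/d.
So the net sludge growth is P_X = 0.2631 × 826.9 = 217.5 kg VSS/d.

P_X ≈ 218 kg VSS/d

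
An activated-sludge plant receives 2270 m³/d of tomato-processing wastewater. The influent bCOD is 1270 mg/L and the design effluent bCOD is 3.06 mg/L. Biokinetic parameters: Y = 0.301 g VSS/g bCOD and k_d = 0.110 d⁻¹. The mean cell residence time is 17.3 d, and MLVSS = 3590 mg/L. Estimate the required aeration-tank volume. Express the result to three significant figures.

V ≈ 1440 m³

From the SRT design equation V = Y Q (S₀−S) θ_c / [X (1 + k_d θ_c)] = 0.301 × 2270 × (1270 − 3.06) × 17.3 / [3590 × (1 + 0.110 × 17.3)] = 1.5×10^7 / 10422 = 1437 m³.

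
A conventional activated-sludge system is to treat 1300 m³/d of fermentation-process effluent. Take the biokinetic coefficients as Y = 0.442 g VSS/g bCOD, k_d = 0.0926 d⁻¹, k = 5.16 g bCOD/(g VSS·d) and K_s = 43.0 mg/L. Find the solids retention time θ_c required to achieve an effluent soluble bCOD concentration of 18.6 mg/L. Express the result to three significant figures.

From 1/θ_c = Y·k·S/(K_s + S) − k_d: Y·k·S/(K_s+S) = 0.442 × 5.16 × 18.6 / (43.0 + 18.6) = 0.6887 d⁻¹.
θ_c = 1/(μ − k_d) = 1/(0.6887 − 0.0926) = 1/0.5961 = 1.678 d.

θ_c ≈ 1.68 d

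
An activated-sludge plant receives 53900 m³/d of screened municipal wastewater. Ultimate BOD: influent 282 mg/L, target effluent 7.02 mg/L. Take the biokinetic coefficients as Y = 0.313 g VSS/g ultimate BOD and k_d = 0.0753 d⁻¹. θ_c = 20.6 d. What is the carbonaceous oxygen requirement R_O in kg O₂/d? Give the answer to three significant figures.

R_O ≈ 12200 kg O₂/d

Y_obs = Y / (1 + k_d θ_c) = 0.313 / (1 + 0.0753 × 20.6) = 0.313 / 2.551 = 0.1227.
Mass of ultimate BOD removed per day: Q(S₀ − S) = 53900 × 275.0 g/m³ = 14821 kg/d.
P_X = Y_obs·Q·(S₀ − S) = 0.1227 × 14821 = 1818 kg VSS/d.
R_O = Q·ΔS − 1.42 P_X = 14821 − 2582 = 12239 kg O₂/d.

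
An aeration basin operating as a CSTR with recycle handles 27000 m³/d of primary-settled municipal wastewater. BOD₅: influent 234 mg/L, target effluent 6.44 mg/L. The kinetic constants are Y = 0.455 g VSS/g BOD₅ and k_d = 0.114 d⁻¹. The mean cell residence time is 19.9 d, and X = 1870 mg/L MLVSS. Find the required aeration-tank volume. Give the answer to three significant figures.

V ≈ 9100 m³

From the SRT design equation V = Y Q (S₀−S) θ_c / [X (1 + k_d θ_c)] = 0.455 × 27000 × (234 − 6.44) × 19.9 / [1870 × (1 + 0.114 × 19.9)] = 5.56×10^7 / 6112 = 9102 m³.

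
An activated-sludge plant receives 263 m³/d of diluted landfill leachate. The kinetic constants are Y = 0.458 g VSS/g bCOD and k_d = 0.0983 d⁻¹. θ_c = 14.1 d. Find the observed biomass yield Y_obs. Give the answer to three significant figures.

Y_obs ≈ 0.192 g VSS/g bCOD

The observed yield is Y_obs = Y/(1 + k_d·θ_c) = 0.458 / (1 + 0.0983 × 14.1) = 0.458 / 2.386 = 0.1920 g VSS per g bCOD removed.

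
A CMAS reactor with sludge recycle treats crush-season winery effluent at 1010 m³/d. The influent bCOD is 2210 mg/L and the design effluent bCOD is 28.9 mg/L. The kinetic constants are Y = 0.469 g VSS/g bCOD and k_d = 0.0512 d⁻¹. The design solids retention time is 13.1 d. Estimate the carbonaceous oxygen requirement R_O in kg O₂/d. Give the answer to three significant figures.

R_O ≈ 1320 kg O₂/d

Observed yield with endogenous decay: Y_obs = Y / (1 + k_d·θ_c) = 0.469 / (1 + 0.0512 × 13.1) = 0.469 / 1.671 = 0.2807 g VSS/g bCOD.
Q·(S₀ − S) = 1010 × (2210 − 28.9) × 10⁻³ = 2203 kg/d removed.
P_X = Y_obs·Q·(S₀ − S) = 0.2807 × 2203 = 618.4 kg VSS/d.
Carbonaceous O₂ demand = substrate oxidised − cell-mass equivalent = 2203 − 1.42 × 618.4 = 1325 kg O₂/d.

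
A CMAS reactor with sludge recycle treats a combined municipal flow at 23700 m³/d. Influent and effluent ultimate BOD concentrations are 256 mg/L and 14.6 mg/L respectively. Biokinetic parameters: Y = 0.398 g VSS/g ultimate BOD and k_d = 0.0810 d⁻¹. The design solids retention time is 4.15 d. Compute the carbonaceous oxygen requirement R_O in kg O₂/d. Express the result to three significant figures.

R_O ≈ 3300 kg O₂/d

Correct the yield for decay: Y_obs = Y/(1 + k_d θ_c) = 0.398 / (1 + 0.0810 × 4.15) = 0.398 / 1.336 = 0.2979.
ΔS = 256 − 14.6 = 241.4 mg/L, so the substrate removal rate is 23700 × 241.4/1000 = 5721 kg ultimate BOD/d.
P_X = Y_obs·Q·(S₀ − S) = 0.2979 × 5721 = 1704 kg VSS/d.
Carbonaceous O₂ demand = substrate oxidised − cell-mass equivalent = 5721 − 1.42 × 1704 = 3301 kg O₂/d.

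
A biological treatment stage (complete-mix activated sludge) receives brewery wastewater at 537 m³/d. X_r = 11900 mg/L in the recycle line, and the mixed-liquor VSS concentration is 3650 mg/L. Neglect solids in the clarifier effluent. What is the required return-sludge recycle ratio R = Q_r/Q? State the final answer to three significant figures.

Solids balance on the clarifier gives (1+R)X = R·X_r, so R = X/(X_r − X) = 3650 / (11900 − 3650) = 0.4424.

R ≈ 0.442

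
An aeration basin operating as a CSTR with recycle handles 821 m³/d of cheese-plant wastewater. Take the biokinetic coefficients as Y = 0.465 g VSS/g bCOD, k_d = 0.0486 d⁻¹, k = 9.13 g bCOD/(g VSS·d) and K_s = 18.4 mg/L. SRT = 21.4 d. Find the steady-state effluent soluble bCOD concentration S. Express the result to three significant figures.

S ≈ 0.423 mg/L

From the Monod/SRT balance for a CMAS, S = K_s·(1+k_d θ_c)/[θ_c·(Y k − k_d) − 1] = 18.4 × (1 + 0.0486 × 21.4) / [21.4 × (0.465 × 9.13 − 0.0486) − 1] = 37.54 / 88.81 = 0.4227 mg/L.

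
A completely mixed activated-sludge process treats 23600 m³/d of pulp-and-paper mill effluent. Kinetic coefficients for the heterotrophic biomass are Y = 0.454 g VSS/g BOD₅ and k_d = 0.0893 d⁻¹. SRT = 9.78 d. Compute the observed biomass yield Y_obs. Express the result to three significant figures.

Y_obs ≈ 0.242 g VSS/g BOD₅

The observed yield is Y_obs = Y/(1 + k_d·θ_c) = 0.454 / (1 + 0.0893 × 9.78) = 0.454 / 1.873 = 0.2423 g VSS per g BOD₅ removed.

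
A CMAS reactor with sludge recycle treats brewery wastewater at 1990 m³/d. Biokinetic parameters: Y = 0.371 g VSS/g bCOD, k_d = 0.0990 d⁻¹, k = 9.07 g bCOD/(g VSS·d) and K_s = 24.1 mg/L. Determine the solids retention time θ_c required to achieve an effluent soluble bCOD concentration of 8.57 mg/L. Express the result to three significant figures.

θ_c ≈ 1.28 d

At the target effluent, Y k S/(K_s+S) = 0.371×9.07×8.57/32.67 = 0.8827 d⁻¹.
θ_c = 1/(μ − k_d) = 1/(0.8827 − 0.0990) = 1/0.7837 = 1.276 d.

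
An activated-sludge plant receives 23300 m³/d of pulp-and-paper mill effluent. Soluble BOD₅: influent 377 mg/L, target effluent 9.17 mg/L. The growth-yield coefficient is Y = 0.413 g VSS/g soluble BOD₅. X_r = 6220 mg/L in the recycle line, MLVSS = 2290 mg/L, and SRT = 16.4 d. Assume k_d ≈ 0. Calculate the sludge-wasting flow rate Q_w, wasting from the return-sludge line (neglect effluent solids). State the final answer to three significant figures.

V·X = Y·Q·ΔS·θ_c gives V = 0.413 × 23300 × (377 − 9.17) × 16.4 / 2290 = 25349 m³.
θ_c = V·X/(Q_w·X_r) when wasting from the recycle, so Q_w = V·X/(θ_c·X_r) = 25349 × 2290 / (16.4 × 6220) = 569.1 m³/d.

Q_w ≈ 569 m³/d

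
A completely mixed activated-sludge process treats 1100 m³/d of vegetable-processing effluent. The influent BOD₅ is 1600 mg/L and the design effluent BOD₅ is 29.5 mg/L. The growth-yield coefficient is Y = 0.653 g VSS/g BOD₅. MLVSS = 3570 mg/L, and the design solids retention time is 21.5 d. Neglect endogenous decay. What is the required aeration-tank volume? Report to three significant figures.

V ≈ 6790 m³

With k_d = 0 the design equation reduces to V = Y Q (S₀−S) θ_c / X = 0.653 × 1100 × (1600 − 29.5) × 21.5 / 3570 = 6794 m³.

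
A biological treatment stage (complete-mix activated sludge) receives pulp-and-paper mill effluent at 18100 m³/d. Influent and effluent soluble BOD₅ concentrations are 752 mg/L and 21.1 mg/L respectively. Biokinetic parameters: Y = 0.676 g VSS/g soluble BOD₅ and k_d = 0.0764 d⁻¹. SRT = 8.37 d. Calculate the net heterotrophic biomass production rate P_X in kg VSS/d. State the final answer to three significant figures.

The observed yield is Y_obs = Y/(1 + k_d·θ_c) = 0.676 / (1 + 0.0764 × 8.37) = 0.676 / 1.639 = 0.4123 g VSS per g soluble BOD₅ removed.
Q·(S₀ − S) = 18100 × (752 − 21.1) × 10⁻³ = 13229 kg/d removed.
P_X = Y_obs · Q(S₀ − S) = 0.4123 × 13229 = 5455 kg VSS/d.

P_X ≈ 5450 kg VSS/d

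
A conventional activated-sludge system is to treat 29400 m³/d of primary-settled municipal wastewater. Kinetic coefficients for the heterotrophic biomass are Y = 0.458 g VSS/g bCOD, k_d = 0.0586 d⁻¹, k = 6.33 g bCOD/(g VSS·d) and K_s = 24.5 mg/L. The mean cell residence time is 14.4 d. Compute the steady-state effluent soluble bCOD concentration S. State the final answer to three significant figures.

S ≈ 1.13 mg/L

For a completely mixed reactor with recycle the Lawrence–McCarty relation gives S = K_s·(1 + k_d·θ_c) / [θ_c·(Y·k − k_d) − 1] = 24.5 × (1 + 0.0586 × 14.4) / [14.4 × (0.458 × 6.33 − 0.0586) − 1] = 45.17 / 39.90 = 1.132 mg/L.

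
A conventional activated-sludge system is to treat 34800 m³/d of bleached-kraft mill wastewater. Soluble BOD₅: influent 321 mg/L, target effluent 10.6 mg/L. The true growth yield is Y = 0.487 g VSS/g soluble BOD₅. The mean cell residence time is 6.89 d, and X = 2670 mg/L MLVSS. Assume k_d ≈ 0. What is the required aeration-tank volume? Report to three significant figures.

V·X = Y·Q·ΔS·θ_c gives V = 0.487 × 34800 × (321 − 10.6) × 6.89 / 2670 = 13575 m³.

V ≈ 13600 m³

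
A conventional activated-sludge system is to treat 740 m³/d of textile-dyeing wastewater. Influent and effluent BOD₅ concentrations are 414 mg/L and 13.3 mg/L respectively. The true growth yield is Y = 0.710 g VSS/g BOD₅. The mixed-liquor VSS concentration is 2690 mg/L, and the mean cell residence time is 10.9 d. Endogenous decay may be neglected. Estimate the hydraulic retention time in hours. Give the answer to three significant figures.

τ ≈ 27.7 h

V·X = Y·Q·ΔS·θ_c gives V = 0.710 × 740 × (414 − 13.3) × 10.9 / 2690 = 853.1 m³.
τ = V/Q = 853.1/740 = 1.153 d, or 27.67 h.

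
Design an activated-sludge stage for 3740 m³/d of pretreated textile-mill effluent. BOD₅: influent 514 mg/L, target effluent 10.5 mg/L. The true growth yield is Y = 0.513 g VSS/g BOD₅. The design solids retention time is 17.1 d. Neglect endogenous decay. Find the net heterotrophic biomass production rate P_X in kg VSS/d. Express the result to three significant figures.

P_X ≈ 966 kg VSS/d

No decay correction is needed, so Y_obs = Y = 0.513.
Q·(S₀ − S) = 3740 × (514 − 10.5) × 10⁻³ = 1883 kg/d removed.
Biomass produced: P_X = Y_obs·Q·ΔS = 0.5130 × 1883 ≈ 966.0 kg VSS/d.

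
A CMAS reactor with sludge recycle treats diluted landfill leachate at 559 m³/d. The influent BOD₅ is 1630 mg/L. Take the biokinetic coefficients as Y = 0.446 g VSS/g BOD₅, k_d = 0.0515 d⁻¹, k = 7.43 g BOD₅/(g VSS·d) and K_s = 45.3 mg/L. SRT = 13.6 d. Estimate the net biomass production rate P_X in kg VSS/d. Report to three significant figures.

For a completely mixed reactor with recycle the Lawrence–McCarty relation gives S = K_s·(1 + k_d·θ_c) / [θ_c·(Y·k − k_d) − 1] = 45.3 × (1 + 0.0515 × 13.6) / [13.6 × (0.446 × 7.43 − 0.0515) − 1] = 77.03 / 43.37 = 1.776 mg/L.
The observed yield is Y_obs = Y/(1 + k_d·θ_c) = 0.446 / (1 + 0.0515 × 13.6) = 0.446 / 1.700 = 0.2623 g VSS per g BOD₅ removed.
Substrate removed = Q·(S₀ − S) = 559 m³/d × (1630 − 1.78) g/m³ = 9.1×10^5 g/d = 910.2 kg/d.
Biomass produced: P_X = Y_obs·Q·ΔS = 0.2623 × 910.2 ≈ 238.7 kg VSS/d.

P_X ≈ 239 kg VSS/d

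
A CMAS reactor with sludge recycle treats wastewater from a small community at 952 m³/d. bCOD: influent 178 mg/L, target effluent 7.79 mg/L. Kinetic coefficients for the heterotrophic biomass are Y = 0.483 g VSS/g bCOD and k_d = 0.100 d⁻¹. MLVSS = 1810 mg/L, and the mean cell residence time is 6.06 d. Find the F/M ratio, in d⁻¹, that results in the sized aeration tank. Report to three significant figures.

F/M ≈ 0.574 d⁻¹

Steady-state biomass mass balance: V·X·(1 + k_d·θ_c) = Y·Q·(S₀ − S)·θ_c, so V = 0.483 × 952 × (178 − 7.79) × 6.06 / [1810 × (1 + 0.100 × 6.06)] = 4.74×10^5 / 2907 = 163.2 m³.
F/M = Q·S₀ / (V·X) = 952 × 178 / (163.2 × 1810) = 0.5738 g bCOD·(g VSS·d)⁻¹.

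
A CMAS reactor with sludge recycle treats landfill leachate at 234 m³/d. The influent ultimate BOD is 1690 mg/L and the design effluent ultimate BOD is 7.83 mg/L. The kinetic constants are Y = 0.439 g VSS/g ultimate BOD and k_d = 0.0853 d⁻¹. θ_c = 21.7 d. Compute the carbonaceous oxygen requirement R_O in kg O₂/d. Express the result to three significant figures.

R_O ≈ 308 kg O₂/d

Observed yield with endogenous decay: Y_obs = Y / (1 + k_d·θ_c) = 0.439 / (1 + 0.0853 × 21.7) = 0.439 / 2.851 = 0.1540 g VSS/g ultimate BOD.
Mass of ultimate BOD removed per day: Q(S₀ − S) = 234 × 1682 g/m³ = 393.6 kg/d.
Net sludge production P_X = 0.1540 × 393.6 = 60.61 kg VSS/d.
Carbonaceous O₂ demand = substrate oxidised − cell-mass equivalent = 393.6 − 1.42 × 60.61 = 307.6 kg O₂/d.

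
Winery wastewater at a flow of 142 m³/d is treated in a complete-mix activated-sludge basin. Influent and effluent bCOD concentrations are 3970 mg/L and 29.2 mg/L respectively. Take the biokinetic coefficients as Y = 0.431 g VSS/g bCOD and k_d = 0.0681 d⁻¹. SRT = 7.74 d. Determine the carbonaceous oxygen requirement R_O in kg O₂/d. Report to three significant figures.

Y_obs = Y / (1 + k_d θ_c) = 0.431 / (1 + 0.0681 × 7.74) = 0.431 / 1.527 = 0.2822.
Q·(S₀ − S) = 142 × (3970 − 29.2) × 10⁻³ = 559.6 kg/d removed.
Net sludge production P_X = 0.2822 × 559.6 = 157.9 kg VSS/d.
R_O = Q·ΔS − 1.42 P_X = 559.6 − 224.3 = 335.3 kg O₂/d.

R_O ≈ 335 kg O₂/d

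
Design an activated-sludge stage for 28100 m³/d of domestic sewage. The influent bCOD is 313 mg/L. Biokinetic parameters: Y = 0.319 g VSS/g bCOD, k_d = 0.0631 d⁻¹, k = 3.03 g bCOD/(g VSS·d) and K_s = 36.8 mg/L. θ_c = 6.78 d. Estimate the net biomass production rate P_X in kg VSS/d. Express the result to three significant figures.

P_X ≈ 1900 kg VSS/d

For a completely mixed reactor with recycle the Lawrence–McCarty relation gives S = K_s·(1 + k_d·θ_c) / [θ_c·(Y·k − k_d) − 1] = 36.8 × (1 + 0.0631 × 6.78) / [6.78 × (0.319 × 3.03 − 0.0631) − 1] = 52.54 / 5.126 = 10.25 mg/L.
Observed yield with endogenous decay: Y_obs = Y / (1 + k_d·θ_c) = 0.319 / (1 + 0.0631 × 6.78) = 0.319 / 1.428 = 0.2234 g VSS/g bCOD.
ΔS = 313 − 10.3 = 302.7 mg/L, so the substrate removal rate is 28100 × 302.7/1000 = 8506 kg bCOD/d.
So the net sludge growth is P_X = 0.2234 × 8506 = 1900 kg VSS/d.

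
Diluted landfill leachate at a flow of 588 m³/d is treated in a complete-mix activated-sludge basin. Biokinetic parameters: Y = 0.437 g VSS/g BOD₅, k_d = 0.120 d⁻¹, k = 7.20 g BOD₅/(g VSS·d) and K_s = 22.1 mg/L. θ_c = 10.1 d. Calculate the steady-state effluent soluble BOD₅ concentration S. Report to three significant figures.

For a completely mixed reactor with recycle the Lawrence–McCarty relation gives S = K_s·(1 + k_d·θ_c) / [θ_c·(Y·k − k_d) − 1] = 22.1 × (1 + 0.120 × 10.1) / [10.1 × (0.437 × 7.20 − 0.120) − 1] = 48.89 / 29.57 = 1.653 mg/L.

S ≈ 1.65 mg/L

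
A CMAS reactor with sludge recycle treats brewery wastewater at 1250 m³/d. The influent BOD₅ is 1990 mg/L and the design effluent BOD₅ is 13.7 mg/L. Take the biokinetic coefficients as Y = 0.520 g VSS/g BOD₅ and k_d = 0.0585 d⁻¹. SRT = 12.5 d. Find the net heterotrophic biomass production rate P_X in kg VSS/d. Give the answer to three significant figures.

The observed yield is Y_obs = Y/(1 + k_d·θ_c) = 0.520 / (1 + 0.0585 × 12.5) = 0.520 / 1.731 = 0.3004 g VSS per g BOD₅ removed.
Substrate removed = Q·(S₀ − S) = 1250 m³/d × (1990 − 13.7) g/m³ = 2.47×10^6 g/d = 2470 kg/d.
P_X = Y_obs · Q(S₀ − S) = 0.3004 × 2470 = 742.0 kg VSS/d.

P_X ≈ 742 kg VSS/d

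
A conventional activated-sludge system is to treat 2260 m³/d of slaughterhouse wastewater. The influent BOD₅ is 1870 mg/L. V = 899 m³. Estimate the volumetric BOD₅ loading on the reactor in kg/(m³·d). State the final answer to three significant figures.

Volumetric loading L_v = Q·S₀ / V = 2260 × 1870 g/m³ / 899.0 m³ = 4701 g/(m³·d) = 4.701 kg BOD₅/(m³·d).

L_v ≈ 4.70 kg BOD₅/(m³·d)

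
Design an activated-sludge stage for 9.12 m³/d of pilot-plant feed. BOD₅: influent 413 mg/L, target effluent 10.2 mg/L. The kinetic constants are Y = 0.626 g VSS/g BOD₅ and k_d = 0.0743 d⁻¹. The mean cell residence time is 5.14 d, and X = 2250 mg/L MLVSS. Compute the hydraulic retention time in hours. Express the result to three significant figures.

τ ≈ 10.0 h

Steady-state biomass mass balance: V·X·(1 + k_d·θ_c) = Y·Q·(S₀ − S)·θ_c, so V = 0.626 × 9.12 × (413 − 10.2) × 5.14 / [2250 × (1 + 0.0743 × 5.14)] = 1.18×10^4 / 3109 = 3.802 m³.
HRT = V/Q = 3.802 m³ / 9.12 m³·d⁻¹ = 0.4168 d × 24 = 10.00 h.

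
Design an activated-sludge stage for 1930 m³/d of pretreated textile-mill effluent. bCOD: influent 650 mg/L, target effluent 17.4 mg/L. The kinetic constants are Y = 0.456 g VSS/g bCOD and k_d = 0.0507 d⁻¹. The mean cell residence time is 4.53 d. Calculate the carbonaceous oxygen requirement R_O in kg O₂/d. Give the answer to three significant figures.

Observed yield with endogenous decay: Y_obs = Y / (1 + k_d·θ_c) = 0.456 / (1 + 0.0507 × 4.53) = 0.456 / 1.230 = 0.3708 g VSS/g bCOD.
Substrate removed = Q·(S₀ − S) = 1930 m³/d × (650 − 17.4) g/m³ = 1.22×10^6 g/d = 1221 kg/d.
P_X = Y_obs·Q·(S₀ − S) = 0.3708 × 1221 = 452.8 kg VSS/d.
R_O = Q·(S₀ − S) − 1.42·P_X = 1221 − 1.42 × 452.8 = 578.0 kg O₂/d.

R_O ≈ 578 kg O₂/d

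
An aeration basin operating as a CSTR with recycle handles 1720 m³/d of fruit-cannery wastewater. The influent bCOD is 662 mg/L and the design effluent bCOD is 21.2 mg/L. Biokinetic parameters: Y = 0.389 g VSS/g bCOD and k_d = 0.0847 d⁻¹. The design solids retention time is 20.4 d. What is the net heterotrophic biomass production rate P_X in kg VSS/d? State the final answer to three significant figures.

P_X ≈ 157 kg VSS/d

Correct the yield for decay: Y_obs = Y/(1 + k_d θ_c) = 0.389 / (1 + 0.0847 × 20.4) = 0.389 / 2.728 = 0.1426.
ΔS = 662 − 21.2 = 640.8 mg/L, so the substrate removal rate is 1720 × 640.8/1000 = 1102 kg bCOD/d.
Net biomass production P_X = Y_obs × Q·(S₀ − S) = 0.1426 × 1102 = 157.2 kg VSS/d.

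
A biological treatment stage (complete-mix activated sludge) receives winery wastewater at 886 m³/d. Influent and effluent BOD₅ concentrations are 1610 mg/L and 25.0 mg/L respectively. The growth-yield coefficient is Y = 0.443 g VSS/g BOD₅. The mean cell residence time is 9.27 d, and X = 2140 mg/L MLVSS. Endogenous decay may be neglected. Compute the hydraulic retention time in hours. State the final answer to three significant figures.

τ ≈ 73.0 h

With k_d = 0 the design equation reduces to V = Y Q (S₀−S) θ_c / X = 0.443 × 886 × (1610 − 25.0) × 9.27 / 2140 = 2695 m³.
τ = V/Q = 2695/886 = 3.042 d, or 73.00 h.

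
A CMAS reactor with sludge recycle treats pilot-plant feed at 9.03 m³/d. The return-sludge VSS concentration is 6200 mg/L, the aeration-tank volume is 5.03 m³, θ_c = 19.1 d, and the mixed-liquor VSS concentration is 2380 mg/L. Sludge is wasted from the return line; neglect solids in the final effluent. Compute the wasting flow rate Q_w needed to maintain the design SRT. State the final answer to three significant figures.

Q_w = (V·X)/(θ_c X_r) = 5.030 × 2380 / (19.1 × 6200) = 0.1011 m³/d.

Q_w ≈ 0.101 m³/d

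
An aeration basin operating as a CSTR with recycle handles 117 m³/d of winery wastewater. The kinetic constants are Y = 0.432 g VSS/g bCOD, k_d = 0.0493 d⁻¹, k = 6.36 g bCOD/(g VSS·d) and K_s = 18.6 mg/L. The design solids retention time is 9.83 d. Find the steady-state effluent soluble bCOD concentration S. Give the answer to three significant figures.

S ≈ 1.08 mg/L

For a completely mixed reactor with recycle the Lawrence–McCarty relation gives S = K_s·(1 + k_d·θ_c) / [θ_c·(Y·k − k_d) − 1] = 18.6 × (1 + 0.0493 × 9.83) / [9.83 × (0.432 × 6.36 − 0.0493) − 1] = 27.61 / 25.52 = 1.082 mg/L.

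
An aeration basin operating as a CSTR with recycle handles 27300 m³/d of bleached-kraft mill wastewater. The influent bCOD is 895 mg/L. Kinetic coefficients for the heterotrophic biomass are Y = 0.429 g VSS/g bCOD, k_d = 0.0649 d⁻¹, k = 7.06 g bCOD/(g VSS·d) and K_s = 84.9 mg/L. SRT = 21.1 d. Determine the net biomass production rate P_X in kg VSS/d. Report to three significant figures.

P_X ≈ 4410 kg VSS/d

For a completely mixed reactor with recycle the Lawrence–McCarty relation gives S = K_s·(1 + k_d·θ_c) / [θ_c·(Y·k − k_d) − 1] = 84.9 × (1 + 0.0649 × 21.1) / [21.1 × (0.429 × 7.06 − 0.0649) − 1] = 201.2 / 61.54 = 3.269 mg/L.
Y_obs = Y / (1 + k_d θ_c) = 0.429 / (1 + 0.0649 × 21.1) = 0.429 / 2.369 = 0.1811.
Q·(S₀ − S) = 27300 × (895 − 3.27) × 10⁻³ = 24344 kg/d removed.
Net biomass production P_X = Y_obs × Q·(S₀ − S) = 0.1811 × 24344 = 4408 kg VSS/d.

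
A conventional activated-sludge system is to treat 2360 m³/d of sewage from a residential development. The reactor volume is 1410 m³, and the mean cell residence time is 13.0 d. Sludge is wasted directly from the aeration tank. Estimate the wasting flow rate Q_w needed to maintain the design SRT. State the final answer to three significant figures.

With mixed-liquor wasting, θ_c = V/Q_w, so Q_w = V/θ_c = 1410/13.0 = 108.5 m³/d.

Q_w ≈ 108 m³/d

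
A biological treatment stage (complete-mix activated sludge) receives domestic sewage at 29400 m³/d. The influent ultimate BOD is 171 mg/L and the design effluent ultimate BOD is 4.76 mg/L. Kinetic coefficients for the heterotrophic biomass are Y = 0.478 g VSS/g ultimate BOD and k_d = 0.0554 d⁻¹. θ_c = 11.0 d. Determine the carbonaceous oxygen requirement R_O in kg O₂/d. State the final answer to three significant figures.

Correct the yield for decay: Y_obs = Y/(1 + k_d θ_c) = 0.478 / (1 + 0.0554 × 11.0) = 0.478 / 1.609 = 0.2970.
Substrate removed = Q·(S₀ − S) = 29400 m³/d × (171 − 4.76) g/m³ = 4.89×10^6 g/d = 4887 kg/d.
P_X = Y_obs·Q·(S₀ − S) = 0.2970 × 4887 = 1452 kg VSS/d.
R_O = Q·(S₀ − S) − 1.42·P_X = 4887 − 1.42 × 1452 = 2826 kg O₂/d.

R_O ≈ 2830 kg O₂/d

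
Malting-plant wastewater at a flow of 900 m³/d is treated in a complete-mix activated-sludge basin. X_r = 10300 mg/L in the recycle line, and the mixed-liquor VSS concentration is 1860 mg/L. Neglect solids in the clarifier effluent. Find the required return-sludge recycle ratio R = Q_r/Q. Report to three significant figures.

R ≈ 0.220

Mass balance around the secondary clarifier (neglecting effluent solids): R = X / (X_r − X) = 1860 / (10300 − 1860) = 0.2204.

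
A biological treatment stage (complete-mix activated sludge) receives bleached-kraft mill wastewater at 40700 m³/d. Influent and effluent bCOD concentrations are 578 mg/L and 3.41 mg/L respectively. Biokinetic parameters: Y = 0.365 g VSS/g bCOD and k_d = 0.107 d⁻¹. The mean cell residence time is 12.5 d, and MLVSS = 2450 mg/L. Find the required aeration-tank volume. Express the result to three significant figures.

Rearranging the biomass balance for a CMAS with decay, V = Y·Q·ΔS·θ_c / [X·(1+k_d θ_c)] = 0.365 × 40700 × (578 − 3.41) × 12.5 / [2450 × (1 + 0.107 × 12.5)] = 1.07×10^8 / 5727 = 18631 m³.

V ≈ 18600 m³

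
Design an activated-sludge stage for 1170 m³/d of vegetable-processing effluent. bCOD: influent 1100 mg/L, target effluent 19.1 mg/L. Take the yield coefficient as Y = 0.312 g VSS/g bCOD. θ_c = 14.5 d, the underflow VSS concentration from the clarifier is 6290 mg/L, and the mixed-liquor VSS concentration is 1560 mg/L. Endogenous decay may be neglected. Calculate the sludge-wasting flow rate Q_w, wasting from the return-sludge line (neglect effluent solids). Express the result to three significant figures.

Q_w ≈ 62.7 m³/d

With k_d = 0 the design equation reduces to V = Y Q (S₀−S) θ_c / X = 0.312 × 1170 × (1100 − 19.1) × 14.5 / 1560 = 3667 m³.
Wasting from the return line (neglecting effluent solids): Q_w = V·X / (θ_c·X_r) = 3667 × 1560 / (14.5 × 6290) = 62.73 m³/d.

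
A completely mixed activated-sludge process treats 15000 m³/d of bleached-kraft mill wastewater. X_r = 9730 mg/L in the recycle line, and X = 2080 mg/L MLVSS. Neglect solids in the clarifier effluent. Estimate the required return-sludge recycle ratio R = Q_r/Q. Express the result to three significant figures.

Solids balance on the clarifier gives (1+R)X = R·X_r, so R = X/(X_r − X) = 2080 / (9730 − 2080) = 0.2719.

R ≈ 0.272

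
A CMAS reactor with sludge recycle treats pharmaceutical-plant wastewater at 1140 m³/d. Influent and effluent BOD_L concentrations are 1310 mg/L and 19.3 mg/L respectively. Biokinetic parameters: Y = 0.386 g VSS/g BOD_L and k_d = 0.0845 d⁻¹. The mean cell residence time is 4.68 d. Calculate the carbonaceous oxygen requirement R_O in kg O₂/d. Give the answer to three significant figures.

The observed yield is Y_obs = Y/(1 + k_d·θ_c) = 0.386 / (1 + 0.0845 × 4.68) = 0.386 / 1.395 = 0.2766 g VSS per g BOD_L removed.
Substrate removed = Q·(S₀ − S) = 1140 m³/d × (1310 − 19.3) g/m³ = 1.47×10^6 g/d = 1471 kg/d.
P_X = Y_obs·Q·(S₀ − S) = 0.2766 × 1471 = 407.0 kg VSS/d.
R_O = Q·ΔS − 1.42 P_X = 1471 − 577.9 = 893.5 kg O₂/d.

R_O ≈ 893 kg O₂/d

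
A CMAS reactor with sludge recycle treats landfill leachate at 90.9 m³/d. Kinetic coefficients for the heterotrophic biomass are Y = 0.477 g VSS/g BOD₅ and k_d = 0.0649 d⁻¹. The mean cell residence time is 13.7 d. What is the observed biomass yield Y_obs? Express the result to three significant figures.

The observed yield is Y_obs = Y/(1 + k_d·θ_c) = 0.477 / (1 + 0.0649 × 13.7) = 0.477 / 1.889 = 0.2525 g VSS per g BOD₅ removed.

Y_obs ≈ 0.252 g VSS/g BOD₅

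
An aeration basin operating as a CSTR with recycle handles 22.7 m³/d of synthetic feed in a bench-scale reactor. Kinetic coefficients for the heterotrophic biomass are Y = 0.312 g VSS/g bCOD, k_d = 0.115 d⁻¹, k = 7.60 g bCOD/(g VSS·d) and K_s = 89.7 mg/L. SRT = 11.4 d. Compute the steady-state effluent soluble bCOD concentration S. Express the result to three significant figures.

S ≈ 8.39 mg/L

From the Monod/SRT balance for a CMAS, S = K_s·(1+k_d θ_c)/[θ_c·(Y k − k_d) − 1] = 89.7 × (1 + 0.115 × 11.4) / [11.4 × (0.312 × 7.60 − 0.115) − 1] = 207.3 / 24.72 = 8.386 mg/L.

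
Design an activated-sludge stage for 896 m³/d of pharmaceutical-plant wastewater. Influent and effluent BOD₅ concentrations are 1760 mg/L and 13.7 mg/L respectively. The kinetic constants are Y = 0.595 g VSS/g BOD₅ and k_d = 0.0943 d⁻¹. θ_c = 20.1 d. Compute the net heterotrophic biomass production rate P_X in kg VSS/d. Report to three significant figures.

Correct the yield for decay: Y_obs = Y/(1 + k_d θ_c) = 0.595 / (1 + 0.0943 × 20.1) = 0.595 / 2.895 = 0.2055.
Substrate removed = Q·(S₀ − S) = 896 m³/d × (1760 − 13.7) g/m³ = 1.56×10^6 g/d = 1565 kg/d.
So the net sludge growth is P_X = 0.2055 × 1565 = 321.5 kg VSS/d.

P_X ≈ 322 kg VSS/d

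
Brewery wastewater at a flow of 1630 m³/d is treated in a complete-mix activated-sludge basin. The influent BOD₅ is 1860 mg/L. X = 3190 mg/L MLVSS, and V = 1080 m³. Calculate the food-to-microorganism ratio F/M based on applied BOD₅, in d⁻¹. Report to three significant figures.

F/M ≈ 0.880 d⁻¹

F/M = applied load / biomass = Q·S₀/(V·X) = 1630 × 1860 / (1080 × 3190) = 0.8800 d⁻¹.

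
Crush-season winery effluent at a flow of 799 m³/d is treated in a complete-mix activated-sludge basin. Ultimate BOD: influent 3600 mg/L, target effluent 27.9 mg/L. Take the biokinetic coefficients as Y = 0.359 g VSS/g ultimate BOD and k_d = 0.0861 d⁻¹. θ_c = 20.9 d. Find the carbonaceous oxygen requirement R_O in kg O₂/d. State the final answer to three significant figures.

Correct the yield for decay: Y_obs = Y/(1 + k_d θ_c) = 0.359 / (1 + 0.0861 × 20.9) = 0.359 / 2.799 = 0.1282.
ΔS = 3600 − 27.9 = 3572 mg/L, so the substrate removal rate is 799 × 3572/1000 = 2854 kg ultimate BOD/d.
Net sludge production P_X = 0.1282 × 2854 = 366.0 kg VSS/d.
Carbonaceous O₂ demand = substrate oxidised − cell-mass equivalent = 2854 − 1.42 × 366.0 = 2334 kg O₂/d.

R_O ≈ 2330 kg O₂/d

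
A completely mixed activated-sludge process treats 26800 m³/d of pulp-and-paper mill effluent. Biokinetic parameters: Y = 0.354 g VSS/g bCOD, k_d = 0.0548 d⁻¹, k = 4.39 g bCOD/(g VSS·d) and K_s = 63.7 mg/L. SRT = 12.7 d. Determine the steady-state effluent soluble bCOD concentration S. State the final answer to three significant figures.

S ≈ 5.99 mg/L

Effluent substrate depends only on kinetics and SRT: S = K_s(1 + k_d θ_c) / [θ_c(Yk − k_d) − 1] = 63.7 × (1 + 0.0548 × 12.7) / [12.7 × (0.354 × 4.39 − 0.0548) − 1] = 108.0 / 18.04 = 5.988 mg/L.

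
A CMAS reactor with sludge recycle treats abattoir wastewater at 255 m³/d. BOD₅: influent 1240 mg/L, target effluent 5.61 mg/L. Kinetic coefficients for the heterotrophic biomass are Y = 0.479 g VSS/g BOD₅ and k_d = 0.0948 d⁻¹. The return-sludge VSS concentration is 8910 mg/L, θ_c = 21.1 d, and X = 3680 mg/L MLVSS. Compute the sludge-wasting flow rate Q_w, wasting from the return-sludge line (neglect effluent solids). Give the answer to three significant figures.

Q_w ≈ 5.64 m³/d

From the SRT design equation V = Y Q (S₀−S) θ_c / [X (1 + k_d θ_c)] = 0.479 × 255 × (1240 − 5.61) × 21.1 / [3680 × (1 + 0.0948 × 21.1)] = 3.18×10^6 / 11041 = 288.1 m³.
θ_c = V·X/(Q_w·X_r) when wasting from the recycle, so Q_w = V·X/(θ_c·X_r) = 288.1 × 3680 / (21.1 × 8910) = 5.640 m³/d.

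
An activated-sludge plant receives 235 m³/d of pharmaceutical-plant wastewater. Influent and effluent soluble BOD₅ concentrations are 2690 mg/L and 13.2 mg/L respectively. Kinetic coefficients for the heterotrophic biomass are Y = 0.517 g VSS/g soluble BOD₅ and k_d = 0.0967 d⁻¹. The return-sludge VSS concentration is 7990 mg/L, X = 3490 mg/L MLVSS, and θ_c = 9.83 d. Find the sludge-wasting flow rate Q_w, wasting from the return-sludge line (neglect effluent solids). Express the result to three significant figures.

From the SRT design equation V = Y Q (S₀−S) θ_c / [X (1 + k_d θ_c)] = 0.517 × 235 × (2690 − 13.2) × 9.83 / [3490 × (1 + 0.0967 × 9.83)] = 3.2×10^6 / 6807 = 469.6 m³.
Q_w = (V·X)/(θ_c X_r) = 469.6 × 3490 / (9.83 × 7990) = 20.87 m³/d.

Q_w ≈ 20.9 m³/d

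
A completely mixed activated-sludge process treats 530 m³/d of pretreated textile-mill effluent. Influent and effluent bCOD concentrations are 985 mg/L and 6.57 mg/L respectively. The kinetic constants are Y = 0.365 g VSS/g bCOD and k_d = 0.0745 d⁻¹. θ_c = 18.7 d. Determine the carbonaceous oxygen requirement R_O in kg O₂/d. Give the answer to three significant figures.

Correct the yield for decay: Y_obs = Y/(1 + k_d θ_c) = 0.365 / (1 + 0.0745 × 18.7) = 0.365 / 2.393 = 0.1525.
Substrate removed = Q·(S₀ − S) = 530 m³/d × (985 − 6.57) g/m³ = 5.19×10^5 g/d = 518.6 kg/d.
P_X = Y_obs·Q·(S₀ − S) = 0.1525 × 518.6 = 79.09 kg VSS/d.
R_O = Q·(S₀ − S) − 1.42·P_X = 518.6 − 1.42 × 79.09 = 406.3 kg O₂/d.

R_O ≈ 406 kg O₂/d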